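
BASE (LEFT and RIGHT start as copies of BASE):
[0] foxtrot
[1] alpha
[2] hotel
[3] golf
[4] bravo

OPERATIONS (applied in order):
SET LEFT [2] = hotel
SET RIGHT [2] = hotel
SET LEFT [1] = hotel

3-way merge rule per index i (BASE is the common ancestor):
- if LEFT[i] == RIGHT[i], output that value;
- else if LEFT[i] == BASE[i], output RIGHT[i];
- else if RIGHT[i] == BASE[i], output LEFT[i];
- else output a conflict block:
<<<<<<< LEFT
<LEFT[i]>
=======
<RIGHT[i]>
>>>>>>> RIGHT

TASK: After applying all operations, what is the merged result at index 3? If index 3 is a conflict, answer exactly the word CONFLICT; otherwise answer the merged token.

Answer: golf

Derivation:
Final LEFT:  [foxtrot, hotel, hotel, golf, bravo]
Final RIGHT: [foxtrot, alpha, hotel, golf, bravo]
i=0: L=foxtrot R=foxtrot -> agree -> foxtrot
i=1: L=hotel, R=alpha=BASE -> take LEFT -> hotel
i=2: L=hotel R=hotel -> agree -> hotel
i=3: L=golf R=golf -> agree -> golf
i=4: L=bravo R=bravo -> agree -> bravo
Index 3 -> golf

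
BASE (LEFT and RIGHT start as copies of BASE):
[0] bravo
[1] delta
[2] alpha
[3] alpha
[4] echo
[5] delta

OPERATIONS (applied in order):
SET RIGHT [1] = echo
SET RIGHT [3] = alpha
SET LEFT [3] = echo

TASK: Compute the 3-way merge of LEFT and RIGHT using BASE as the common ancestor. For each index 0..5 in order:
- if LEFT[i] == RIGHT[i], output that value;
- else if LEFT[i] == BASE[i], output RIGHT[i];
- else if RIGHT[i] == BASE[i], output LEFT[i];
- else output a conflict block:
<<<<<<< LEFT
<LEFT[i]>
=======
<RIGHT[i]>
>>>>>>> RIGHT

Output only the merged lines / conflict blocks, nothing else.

Final LEFT:  [bravo, delta, alpha, echo, echo, delta]
Final RIGHT: [bravo, echo, alpha, alpha, echo, delta]
i=0: L=bravo R=bravo -> agree -> bravo
i=1: L=delta=BASE, R=echo -> take RIGHT -> echo
i=2: L=alpha R=alpha -> agree -> alpha
i=3: L=echo, R=alpha=BASE -> take LEFT -> echo
i=4: L=echo R=echo -> agree -> echo
i=5: L=delta R=delta -> agree -> delta

Answer: bravo
echo
alpha
echo
echo
delta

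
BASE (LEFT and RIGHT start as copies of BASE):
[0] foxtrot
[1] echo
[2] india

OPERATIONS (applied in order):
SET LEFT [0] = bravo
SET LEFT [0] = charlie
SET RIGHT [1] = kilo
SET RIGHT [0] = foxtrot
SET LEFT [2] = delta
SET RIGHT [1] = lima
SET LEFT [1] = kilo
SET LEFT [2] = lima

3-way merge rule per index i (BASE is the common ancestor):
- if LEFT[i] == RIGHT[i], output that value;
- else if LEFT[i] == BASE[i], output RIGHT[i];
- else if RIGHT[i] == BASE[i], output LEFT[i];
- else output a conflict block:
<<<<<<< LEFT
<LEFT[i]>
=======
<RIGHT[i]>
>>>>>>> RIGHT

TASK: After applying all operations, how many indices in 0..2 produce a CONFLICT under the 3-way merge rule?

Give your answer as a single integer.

Final LEFT:  [charlie, kilo, lima]
Final RIGHT: [foxtrot, lima, india]
i=0: L=charlie, R=foxtrot=BASE -> take LEFT -> charlie
i=1: BASE=echo L=kilo R=lima all differ -> CONFLICT
i=2: L=lima, R=india=BASE -> take LEFT -> lima
Conflict count: 1

Answer: 1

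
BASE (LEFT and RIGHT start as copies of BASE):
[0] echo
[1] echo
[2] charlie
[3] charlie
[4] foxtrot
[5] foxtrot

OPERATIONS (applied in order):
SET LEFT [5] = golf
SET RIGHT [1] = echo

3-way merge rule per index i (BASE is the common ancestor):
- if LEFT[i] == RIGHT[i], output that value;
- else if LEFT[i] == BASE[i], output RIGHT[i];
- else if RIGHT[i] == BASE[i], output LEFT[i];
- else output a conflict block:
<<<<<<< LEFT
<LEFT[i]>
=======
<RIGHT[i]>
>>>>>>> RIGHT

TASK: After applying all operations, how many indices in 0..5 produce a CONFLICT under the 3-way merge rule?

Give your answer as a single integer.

Final LEFT:  [echo, echo, charlie, charlie, foxtrot, golf]
Final RIGHT: [echo, echo, charlie, charlie, foxtrot, foxtrot]
i=0: L=echo R=echo -> agree -> echo
i=1: L=echo R=echo -> agree -> echo
i=2: L=charlie R=charlie -> agree -> charlie
i=3: L=charlie R=charlie -> agree -> charlie
i=4: L=foxtrot R=foxtrot -> agree -> foxtrot
i=5: L=golf, R=foxtrot=BASE -> take LEFT -> golf
Conflict count: 0

Answer: 0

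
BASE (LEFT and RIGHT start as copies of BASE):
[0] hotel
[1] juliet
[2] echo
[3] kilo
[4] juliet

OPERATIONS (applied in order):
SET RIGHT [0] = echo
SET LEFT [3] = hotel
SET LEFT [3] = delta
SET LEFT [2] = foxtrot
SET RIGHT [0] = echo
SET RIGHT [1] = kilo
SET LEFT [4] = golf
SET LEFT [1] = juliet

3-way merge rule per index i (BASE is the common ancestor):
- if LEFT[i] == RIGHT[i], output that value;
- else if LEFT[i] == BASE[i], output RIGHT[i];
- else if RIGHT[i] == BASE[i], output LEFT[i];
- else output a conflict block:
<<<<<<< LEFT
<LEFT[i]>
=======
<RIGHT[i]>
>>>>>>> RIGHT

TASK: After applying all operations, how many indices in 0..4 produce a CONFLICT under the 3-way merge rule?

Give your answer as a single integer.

Answer: 0

Derivation:
Final LEFT:  [hotel, juliet, foxtrot, delta, golf]
Final RIGHT: [echo, kilo, echo, kilo, juliet]
i=0: L=hotel=BASE, R=echo -> take RIGHT -> echo
i=1: L=juliet=BASE, R=kilo -> take RIGHT -> kilo
i=2: L=foxtrot, R=echo=BASE -> take LEFT -> foxtrot
i=3: L=delta, R=kilo=BASE -> take LEFT -> delta
i=4: L=golf, R=juliet=BASE -> take LEFT -> golf
Conflict count: 0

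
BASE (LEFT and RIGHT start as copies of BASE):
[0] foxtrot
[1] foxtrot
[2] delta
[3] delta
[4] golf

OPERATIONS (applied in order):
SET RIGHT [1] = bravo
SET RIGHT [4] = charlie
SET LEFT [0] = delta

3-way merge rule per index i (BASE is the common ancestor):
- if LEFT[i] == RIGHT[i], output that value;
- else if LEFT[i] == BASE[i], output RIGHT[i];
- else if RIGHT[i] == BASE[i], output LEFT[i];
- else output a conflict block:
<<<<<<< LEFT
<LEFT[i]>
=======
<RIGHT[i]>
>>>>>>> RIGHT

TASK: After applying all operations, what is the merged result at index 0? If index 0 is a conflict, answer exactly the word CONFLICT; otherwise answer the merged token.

Answer: delta

Derivation:
Final LEFT:  [delta, foxtrot, delta, delta, golf]
Final RIGHT: [foxtrot, bravo, delta, delta, charlie]
i=0: L=delta, R=foxtrot=BASE -> take LEFT -> delta
i=1: L=foxtrot=BASE, R=bravo -> take RIGHT -> bravo
i=2: L=delta R=delta -> agree -> delta
i=3: L=delta R=delta -> agree -> delta
i=4: L=golf=BASE, R=charlie -> take RIGHT -> charlie
Index 0 -> delta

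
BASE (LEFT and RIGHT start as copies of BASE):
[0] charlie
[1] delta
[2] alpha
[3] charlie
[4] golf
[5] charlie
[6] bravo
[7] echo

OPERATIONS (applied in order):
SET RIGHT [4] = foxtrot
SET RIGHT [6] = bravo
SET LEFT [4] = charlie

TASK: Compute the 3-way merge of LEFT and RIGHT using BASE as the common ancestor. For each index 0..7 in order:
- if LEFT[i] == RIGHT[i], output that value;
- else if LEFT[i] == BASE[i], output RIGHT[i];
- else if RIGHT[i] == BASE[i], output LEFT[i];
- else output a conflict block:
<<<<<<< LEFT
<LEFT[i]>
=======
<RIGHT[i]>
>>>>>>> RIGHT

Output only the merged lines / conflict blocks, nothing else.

Answer: charlie
delta
alpha
charlie
<<<<<<< LEFT
charlie
=======
foxtrot
>>>>>>> RIGHT
charlie
bravo
echo

Derivation:
Final LEFT:  [charlie, delta, alpha, charlie, charlie, charlie, bravo, echo]
Final RIGHT: [charlie, delta, alpha, charlie, foxtrot, charlie, bravo, echo]
i=0: L=charlie R=charlie -> agree -> charlie
i=1: L=delta R=delta -> agree -> delta
i=2: L=alpha R=alpha -> agree -> alpha
i=3: L=charlie R=charlie -> agree -> charlie
i=4: BASE=golf L=charlie R=foxtrot all differ -> CONFLICT
i=5: L=charlie R=charlie -> agree -> charlie
i=6: L=bravo R=bravo -> agree -> bravo
i=7: L=echo R=echo -> agree -> echo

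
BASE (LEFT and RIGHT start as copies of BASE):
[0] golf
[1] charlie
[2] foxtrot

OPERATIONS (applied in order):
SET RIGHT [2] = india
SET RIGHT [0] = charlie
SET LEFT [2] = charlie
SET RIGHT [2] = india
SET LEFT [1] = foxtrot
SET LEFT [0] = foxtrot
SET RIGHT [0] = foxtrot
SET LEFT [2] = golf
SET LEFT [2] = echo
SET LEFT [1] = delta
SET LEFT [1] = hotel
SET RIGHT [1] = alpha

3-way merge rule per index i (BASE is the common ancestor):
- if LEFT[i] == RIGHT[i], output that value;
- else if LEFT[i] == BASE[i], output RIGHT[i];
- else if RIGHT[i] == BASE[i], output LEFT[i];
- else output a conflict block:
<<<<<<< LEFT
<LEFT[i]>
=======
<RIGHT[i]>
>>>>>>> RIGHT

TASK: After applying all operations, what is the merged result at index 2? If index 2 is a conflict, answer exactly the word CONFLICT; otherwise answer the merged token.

Answer: CONFLICT

Derivation:
Final LEFT:  [foxtrot, hotel, echo]
Final RIGHT: [foxtrot, alpha, india]
i=0: L=foxtrot R=foxtrot -> agree -> foxtrot
i=1: BASE=charlie L=hotel R=alpha all differ -> CONFLICT
i=2: BASE=foxtrot L=echo R=india all differ -> CONFLICT
Index 2 -> CONFLICT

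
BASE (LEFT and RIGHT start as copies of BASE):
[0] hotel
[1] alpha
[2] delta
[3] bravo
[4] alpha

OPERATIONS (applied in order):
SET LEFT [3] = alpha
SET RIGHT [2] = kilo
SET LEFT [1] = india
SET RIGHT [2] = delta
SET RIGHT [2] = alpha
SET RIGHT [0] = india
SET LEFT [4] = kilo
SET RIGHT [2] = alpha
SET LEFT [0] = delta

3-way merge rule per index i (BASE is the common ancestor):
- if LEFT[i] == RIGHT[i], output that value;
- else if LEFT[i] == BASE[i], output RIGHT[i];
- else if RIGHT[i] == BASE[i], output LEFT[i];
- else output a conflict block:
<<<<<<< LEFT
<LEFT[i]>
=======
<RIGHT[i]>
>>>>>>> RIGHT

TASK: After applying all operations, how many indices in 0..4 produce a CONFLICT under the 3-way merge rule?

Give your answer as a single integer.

Answer: 1

Derivation:
Final LEFT:  [delta, india, delta, alpha, kilo]
Final RIGHT: [india, alpha, alpha, bravo, alpha]
i=0: BASE=hotel L=delta R=india all differ -> CONFLICT
i=1: L=india, R=alpha=BASE -> take LEFT -> india
i=2: L=delta=BASE, R=alpha -> take RIGHT -> alpha
i=3: L=alpha, R=bravo=BASE -> take LEFT -> alpha
i=4: L=kilo, R=alpha=BASE -> take LEFT -> kilo
Conflict count: 1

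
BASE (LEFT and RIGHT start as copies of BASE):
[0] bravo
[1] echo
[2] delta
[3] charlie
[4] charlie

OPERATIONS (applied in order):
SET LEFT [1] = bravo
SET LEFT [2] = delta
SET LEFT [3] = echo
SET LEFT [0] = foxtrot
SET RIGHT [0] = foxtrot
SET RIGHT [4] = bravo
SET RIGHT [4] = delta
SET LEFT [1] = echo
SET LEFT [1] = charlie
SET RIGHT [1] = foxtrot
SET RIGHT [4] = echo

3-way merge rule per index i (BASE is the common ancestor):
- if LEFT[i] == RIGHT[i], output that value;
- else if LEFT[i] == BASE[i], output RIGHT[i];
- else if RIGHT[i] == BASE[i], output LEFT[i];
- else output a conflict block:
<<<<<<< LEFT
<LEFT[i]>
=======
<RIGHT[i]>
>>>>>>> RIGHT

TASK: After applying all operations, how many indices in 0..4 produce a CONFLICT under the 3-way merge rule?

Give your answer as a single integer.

Answer: 1

Derivation:
Final LEFT:  [foxtrot, charlie, delta, echo, charlie]
Final RIGHT: [foxtrot, foxtrot, delta, charlie, echo]
i=0: L=foxtrot R=foxtrot -> agree -> foxtrot
i=1: BASE=echo L=charlie R=foxtrot all differ -> CONFLICT
i=2: L=delta R=delta -> agree -> delta
i=3: L=echo, R=charlie=BASE -> take LEFT -> echo
i=4: L=charlie=BASE, R=echo -> take RIGHT -> echo
Conflict count: 1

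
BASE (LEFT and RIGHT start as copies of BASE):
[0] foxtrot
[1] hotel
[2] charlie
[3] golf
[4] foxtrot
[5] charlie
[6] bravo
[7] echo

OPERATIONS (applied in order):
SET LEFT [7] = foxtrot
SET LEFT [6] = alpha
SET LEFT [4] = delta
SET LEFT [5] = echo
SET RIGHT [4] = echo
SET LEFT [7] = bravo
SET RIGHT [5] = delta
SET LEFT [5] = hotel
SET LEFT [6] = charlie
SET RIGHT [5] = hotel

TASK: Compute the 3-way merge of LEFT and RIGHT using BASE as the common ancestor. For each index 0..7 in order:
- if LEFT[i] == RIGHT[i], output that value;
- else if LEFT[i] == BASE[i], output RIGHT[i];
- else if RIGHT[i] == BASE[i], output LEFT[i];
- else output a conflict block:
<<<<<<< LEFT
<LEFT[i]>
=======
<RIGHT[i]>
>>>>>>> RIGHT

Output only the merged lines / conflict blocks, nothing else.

Answer: foxtrot
hotel
charlie
golf
<<<<<<< LEFT
delta
=======
echo
>>>>>>> RIGHT
hotel
charlie
bravo

Derivation:
Final LEFT:  [foxtrot, hotel, charlie, golf, delta, hotel, charlie, bravo]
Final RIGHT: [foxtrot, hotel, charlie, golf, echo, hotel, bravo, echo]
i=0: L=foxtrot R=foxtrot -> agree -> foxtrot
i=1: L=hotel R=hotel -> agree -> hotel
i=2: L=charlie R=charlie -> agree -> charlie
i=3: L=golf R=golf -> agree -> golf
i=4: BASE=foxtrot L=delta R=echo all differ -> CONFLICT
i=5: L=hotel R=hotel -> agree -> hotel
i=6: L=charlie, R=bravo=BASE -> take LEFT -> charlie
i=7: L=bravo, R=echo=BASE -> take LEFT -> bravo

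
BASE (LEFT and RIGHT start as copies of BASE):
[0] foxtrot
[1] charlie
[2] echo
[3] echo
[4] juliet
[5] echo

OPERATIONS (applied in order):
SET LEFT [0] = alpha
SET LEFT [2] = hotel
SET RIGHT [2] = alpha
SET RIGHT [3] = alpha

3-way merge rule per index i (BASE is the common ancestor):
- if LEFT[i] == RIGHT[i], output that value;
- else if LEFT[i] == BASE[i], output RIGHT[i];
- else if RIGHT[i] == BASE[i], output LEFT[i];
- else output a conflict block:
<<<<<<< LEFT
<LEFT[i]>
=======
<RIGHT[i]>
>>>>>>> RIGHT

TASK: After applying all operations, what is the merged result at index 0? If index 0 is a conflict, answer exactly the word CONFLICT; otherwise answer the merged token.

Answer: alpha

Derivation:
Final LEFT:  [alpha, charlie, hotel, echo, juliet, echo]
Final RIGHT: [foxtrot, charlie, alpha, alpha, juliet, echo]
i=0: L=alpha, R=foxtrot=BASE -> take LEFT -> alpha
i=1: L=charlie R=charlie -> agree -> charlie
i=2: BASE=echo L=hotel R=alpha all differ -> CONFLICT
i=3: L=echo=BASE, R=alpha -> take RIGHT -> alpha
i=4: L=juliet R=juliet -> agree -> juliet
i=5: L=echo R=echo -> agree -> echo
Index 0 -> alpha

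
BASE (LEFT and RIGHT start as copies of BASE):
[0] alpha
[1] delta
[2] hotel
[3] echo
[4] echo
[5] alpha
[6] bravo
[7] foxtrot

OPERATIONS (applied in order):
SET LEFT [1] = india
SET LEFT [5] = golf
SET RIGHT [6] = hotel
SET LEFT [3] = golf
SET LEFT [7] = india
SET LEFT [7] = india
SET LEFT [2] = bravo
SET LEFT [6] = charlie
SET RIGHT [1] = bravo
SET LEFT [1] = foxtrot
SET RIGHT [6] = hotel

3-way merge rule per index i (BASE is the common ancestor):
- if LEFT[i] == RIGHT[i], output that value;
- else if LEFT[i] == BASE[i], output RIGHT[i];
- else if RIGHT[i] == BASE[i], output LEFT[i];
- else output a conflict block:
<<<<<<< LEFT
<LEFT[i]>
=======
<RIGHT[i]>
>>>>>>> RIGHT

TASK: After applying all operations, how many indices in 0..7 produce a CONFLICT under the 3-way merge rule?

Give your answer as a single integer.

Final LEFT:  [alpha, foxtrot, bravo, golf, echo, golf, charlie, india]
Final RIGHT: [alpha, bravo, hotel, echo, echo, alpha, hotel, foxtrot]
i=0: L=alpha R=alpha -> agree -> alpha
i=1: BASE=delta L=foxtrot R=bravo all differ -> CONFLICT
i=2: L=bravo, R=hotel=BASE -> take LEFT -> bravo
i=3: L=golf, R=echo=BASE -> take LEFT -> golf
i=4: L=echo R=echo -> agree -> echo
i=5: L=golf, R=alpha=BASE -> take LEFT -> golf
i=6: BASE=bravo L=charlie R=hotel all differ -> CONFLICT
i=7: L=india, R=foxtrot=BASE -> take LEFT -> india
Conflict count: 2

Answer: 2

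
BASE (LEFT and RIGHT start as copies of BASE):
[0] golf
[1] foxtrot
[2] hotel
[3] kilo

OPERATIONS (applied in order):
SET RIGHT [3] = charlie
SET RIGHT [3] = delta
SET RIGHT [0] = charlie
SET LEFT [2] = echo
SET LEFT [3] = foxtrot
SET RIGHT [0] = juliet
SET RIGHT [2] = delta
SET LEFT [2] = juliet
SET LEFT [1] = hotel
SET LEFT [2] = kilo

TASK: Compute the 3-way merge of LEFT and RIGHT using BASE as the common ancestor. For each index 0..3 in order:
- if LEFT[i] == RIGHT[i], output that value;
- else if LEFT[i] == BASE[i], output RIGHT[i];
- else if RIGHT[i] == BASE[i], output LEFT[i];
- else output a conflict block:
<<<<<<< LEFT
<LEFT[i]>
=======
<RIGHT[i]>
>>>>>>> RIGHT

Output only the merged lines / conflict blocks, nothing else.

Answer: juliet
hotel
<<<<<<< LEFT
kilo
=======
delta
>>>>>>> RIGHT
<<<<<<< LEFT
foxtrot
=======
delta
>>>>>>> RIGHT

Derivation:
Final LEFT:  [golf, hotel, kilo, foxtrot]
Final RIGHT: [juliet, foxtrot, delta, delta]
i=0: L=golf=BASE, R=juliet -> take RIGHT -> juliet
i=1: L=hotel, R=foxtrot=BASE -> take LEFT -> hotel
i=2: BASE=hotel L=kilo R=delta all differ -> CONFLICT
i=3: BASE=kilo L=foxtrot R=delta all differ -> CONFLICT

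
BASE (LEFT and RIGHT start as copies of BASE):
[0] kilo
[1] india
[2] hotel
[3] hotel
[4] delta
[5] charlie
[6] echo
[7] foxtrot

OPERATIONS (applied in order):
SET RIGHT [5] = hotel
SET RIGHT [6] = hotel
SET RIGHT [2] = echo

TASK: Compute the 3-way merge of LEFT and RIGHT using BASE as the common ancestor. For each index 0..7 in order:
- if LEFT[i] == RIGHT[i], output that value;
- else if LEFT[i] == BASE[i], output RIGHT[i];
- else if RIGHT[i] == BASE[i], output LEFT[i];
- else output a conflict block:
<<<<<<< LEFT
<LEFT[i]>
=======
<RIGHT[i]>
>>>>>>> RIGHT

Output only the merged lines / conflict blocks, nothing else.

Answer: kilo
india
echo
hotel
delta
hotel
hotel
foxtrot

Derivation:
Final LEFT:  [kilo, india, hotel, hotel, delta, charlie, echo, foxtrot]
Final RIGHT: [kilo, india, echo, hotel, delta, hotel, hotel, foxtrot]
i=0: L=kilo R=kilo -> agree -> kilo
i=1: L=india R=india -> agree -> india
i=2: L=hotel=BASE, R=echo -> take RIGHT -> echo
i=3: L=hotel R=hotel -> agree -> hotel
i=4: L=delta R=delta -> agree -> delta
i=5: L=charlie=BASE, R=hotel -> take RIGHT -> hotel
i=6: L=echo=BASE, R=hotel -> take RIGHT -> hotel
i=7: L=foxtrot R=foxtrot -> agree -> foxtrot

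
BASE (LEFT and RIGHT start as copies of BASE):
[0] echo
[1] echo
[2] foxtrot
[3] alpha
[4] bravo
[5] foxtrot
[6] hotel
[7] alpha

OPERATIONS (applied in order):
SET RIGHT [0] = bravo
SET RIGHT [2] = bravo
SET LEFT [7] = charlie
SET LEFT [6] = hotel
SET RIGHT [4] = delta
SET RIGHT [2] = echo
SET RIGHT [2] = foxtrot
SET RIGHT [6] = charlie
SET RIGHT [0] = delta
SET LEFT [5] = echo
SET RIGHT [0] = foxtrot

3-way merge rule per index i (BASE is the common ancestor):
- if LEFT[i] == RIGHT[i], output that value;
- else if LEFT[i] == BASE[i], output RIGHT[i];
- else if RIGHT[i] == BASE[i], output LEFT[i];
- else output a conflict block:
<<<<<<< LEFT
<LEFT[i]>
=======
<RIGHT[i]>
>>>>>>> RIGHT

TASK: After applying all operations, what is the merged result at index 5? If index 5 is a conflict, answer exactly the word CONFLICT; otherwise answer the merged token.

Final LEFT:  [echo, echo, foxtrot, alpha, bravo, echo, hotel, charlie]
Final RIGHT: [foxtrot, echo, foxtrot, alpha, delta, foxtrot, charlie, alpha]
i=0: L=echo=BASE, R=foxtrot -> take RIGHT -> foxtrot
i=1: L=echo R=echo -> agree -> echo
i=2: L=foxtrot R=foxtrot -> agree -> foxtrot
i=3: L=alpha R=alpha -> agree -> alpha
i=4: L=bravo=BASE, R=delta -> take RIGHT -> delta
i=5: L=echo, R=foxtrot=BASE -> take LEFT -> echo
i=6: L=hotel=BASE, R=charlie -> take RIGHT -> charlie
i=7: L=charlie, R=alpha=BASE -> take LEFT -> charlie
Index 5 -> echo

Answer: echo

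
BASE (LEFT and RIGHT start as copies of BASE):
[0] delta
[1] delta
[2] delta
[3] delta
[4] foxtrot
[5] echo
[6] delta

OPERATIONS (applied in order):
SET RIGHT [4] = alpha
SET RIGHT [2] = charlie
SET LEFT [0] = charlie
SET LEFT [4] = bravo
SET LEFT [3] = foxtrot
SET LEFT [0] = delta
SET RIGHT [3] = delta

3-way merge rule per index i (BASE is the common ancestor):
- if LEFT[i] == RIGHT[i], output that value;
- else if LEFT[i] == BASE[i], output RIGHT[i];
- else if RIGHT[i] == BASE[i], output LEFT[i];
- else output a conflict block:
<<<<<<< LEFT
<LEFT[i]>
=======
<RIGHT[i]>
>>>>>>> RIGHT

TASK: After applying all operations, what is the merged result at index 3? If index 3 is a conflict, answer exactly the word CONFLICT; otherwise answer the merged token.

Answer: foxtrot

Derivation:
Final LEFT:  [delta, delta, delta, foxtrot, bravo, echo, delta]
Final RIGHT: [delta, delta, charlie, delta, alpha, echo, delta]
i=0: L=delta R=delta -> agree -> delta
i=1: L=delta R=delta -> agree -> delta
i=2: L=delta=BASE, R=charlie -> take RIGHT -> charlie
i=3: L=foxtrot, R=delta=BASE -> take LEFT -> foxtrot
i=4: BASE=foxtrot L=bravo R=alpha all differ -> CONFLICT
i=5: L=echo R=echo -> agree -> echo
i=6: L=delta R=delta -> agree -> delta
Index 3 -> foxtrot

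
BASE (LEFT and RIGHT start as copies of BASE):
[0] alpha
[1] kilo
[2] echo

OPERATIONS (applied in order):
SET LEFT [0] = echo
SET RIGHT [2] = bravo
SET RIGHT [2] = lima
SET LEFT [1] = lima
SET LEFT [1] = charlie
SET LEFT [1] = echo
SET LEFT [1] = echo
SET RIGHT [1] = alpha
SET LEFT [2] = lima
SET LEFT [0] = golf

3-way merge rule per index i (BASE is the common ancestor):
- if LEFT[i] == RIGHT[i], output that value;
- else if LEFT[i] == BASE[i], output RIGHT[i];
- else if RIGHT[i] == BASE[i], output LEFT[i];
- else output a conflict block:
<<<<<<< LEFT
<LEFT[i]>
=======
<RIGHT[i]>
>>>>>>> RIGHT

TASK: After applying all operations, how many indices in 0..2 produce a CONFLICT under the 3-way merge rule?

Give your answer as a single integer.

Answer: 1

Derivation:
Final LEFT:  [golf, echo, lima]
Final RIGHT: [alpha, alpha, lima]
i=0: L=golf, R=alpha=BASE -> take LEFT -> golf
i=1: BASE=kilo L=echo R=alpha all differ -> CONFLICT
i=2: L=lima R=lima -> agree -> lima
Conflict count: 1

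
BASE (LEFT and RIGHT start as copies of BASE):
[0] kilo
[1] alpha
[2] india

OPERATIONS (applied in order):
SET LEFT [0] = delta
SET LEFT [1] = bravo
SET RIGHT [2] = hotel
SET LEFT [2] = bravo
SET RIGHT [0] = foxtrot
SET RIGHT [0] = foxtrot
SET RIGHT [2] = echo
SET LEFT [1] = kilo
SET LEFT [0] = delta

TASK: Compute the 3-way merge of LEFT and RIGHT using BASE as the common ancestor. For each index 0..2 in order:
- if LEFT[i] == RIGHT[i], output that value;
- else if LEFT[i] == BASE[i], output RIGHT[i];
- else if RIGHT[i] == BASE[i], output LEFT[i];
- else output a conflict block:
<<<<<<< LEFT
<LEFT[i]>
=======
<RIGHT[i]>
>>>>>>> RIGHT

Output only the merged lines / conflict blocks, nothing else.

Final LEFT:  [delta, kilo, bravo]
Final RIGHT: [foxtrot, alpha, echo]
i=0: BASE=kilo L=delta R=foxtrot all differ -> CONFLICT
i=1: L=kilo, R=alpha=BASE -> take LEFT -> kilo
i=2: BASE=india L=bravo R=echo all differ -> CONFLICT

Answer: <<<<<<< LEFT
delta
=======
foxtrot
>>>>>>> RIGHT
kilo
<<<<<<< LEFT
bravo
=======
echo
>>>>>>> RIGHT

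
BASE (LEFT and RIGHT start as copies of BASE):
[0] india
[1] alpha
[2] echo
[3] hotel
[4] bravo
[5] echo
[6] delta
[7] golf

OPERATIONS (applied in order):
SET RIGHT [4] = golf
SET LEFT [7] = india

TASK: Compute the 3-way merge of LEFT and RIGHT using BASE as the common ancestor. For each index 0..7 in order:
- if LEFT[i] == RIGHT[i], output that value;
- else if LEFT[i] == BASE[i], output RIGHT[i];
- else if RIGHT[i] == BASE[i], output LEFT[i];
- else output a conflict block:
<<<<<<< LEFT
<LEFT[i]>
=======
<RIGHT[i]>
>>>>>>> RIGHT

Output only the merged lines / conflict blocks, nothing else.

Final LEFT:  [india, alpha, echo, hotel, bravo, echo, delta, india]
Final RIGHT: [india, alpha, echo, hotel, golf, echo, delta, golf]
i=0: L=india R=india -> agree -> india
i=1: L=alpha R=alpha -> agree -> alpha
i=2: L=echo R=echo -> agree -> echo
i=3: L=hotel R=hotel -> agree -> hotel
i=4: L=bravo=BASE, R=golf -> take RIGHT -> golf
i=5: L=echo R=echo -> agree -> echo
i=6: L=delta R=delta -> agree -> delta
i=7: L=india, R=golf=BASE -> take LEFT -> india

Answer: india
alpha
echo
hotel
golf
echo
delta
india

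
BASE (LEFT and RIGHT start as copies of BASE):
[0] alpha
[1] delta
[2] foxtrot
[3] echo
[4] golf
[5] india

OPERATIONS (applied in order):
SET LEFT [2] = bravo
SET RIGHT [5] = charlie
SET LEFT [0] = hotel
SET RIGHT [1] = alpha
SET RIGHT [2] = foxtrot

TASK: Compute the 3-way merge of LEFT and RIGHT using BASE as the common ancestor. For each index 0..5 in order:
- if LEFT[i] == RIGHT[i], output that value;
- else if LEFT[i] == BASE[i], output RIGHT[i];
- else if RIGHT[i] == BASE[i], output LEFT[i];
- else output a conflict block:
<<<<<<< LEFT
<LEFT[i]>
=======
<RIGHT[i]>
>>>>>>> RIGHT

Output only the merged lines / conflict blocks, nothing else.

Answer: hotel
alpha
bravo
echo
golf
charlie

Derivation:
Final LEFT:  [hotel, delta, bravo, echo, golf, india]
Final RIGHT: [alpha, alpha, foxtrot, echo, golf, charlie]
i=0: L=hotel, R=alpha=BASE -> take LEFT -> hotel
i=1: L=delta=BASE, R=alpha -> take RIGHT -> alpha
i=2: L=bravo, R=foxtrot=BASE -> take LEFT -> bravo
i=3: L=echo R=echo -> agree -> echo
i=4: L=golf R=golf -> agree -> golf
i=5: L=india=BASE, R=charlie -> take RIGHT -> charlie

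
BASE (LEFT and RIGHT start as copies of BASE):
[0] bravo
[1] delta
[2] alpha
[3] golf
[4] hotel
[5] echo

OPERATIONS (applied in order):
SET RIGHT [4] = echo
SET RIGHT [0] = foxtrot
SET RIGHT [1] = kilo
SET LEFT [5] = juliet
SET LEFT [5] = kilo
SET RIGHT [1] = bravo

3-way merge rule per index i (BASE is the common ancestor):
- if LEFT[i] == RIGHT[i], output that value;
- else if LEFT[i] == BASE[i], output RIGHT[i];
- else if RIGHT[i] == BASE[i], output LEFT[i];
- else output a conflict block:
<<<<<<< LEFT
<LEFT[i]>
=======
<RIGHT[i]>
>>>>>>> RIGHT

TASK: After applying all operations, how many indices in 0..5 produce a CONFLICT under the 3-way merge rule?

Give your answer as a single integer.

Answer: 0

Derivation:
Final LEFT:  [bravo, delta, alpha, golf, hotel, kilo]
Final RIGHT: [foxtrot, bravo, alpha, golf, echo, echo]
i=0: L=bravo=BASE, R=foxtrot -> take RIGHT -> foxtrot
i=1: L=delta=BASE, R=bravo -> take RIGHT -> bravo
i=2: L=alpha R=alpha -> agree -> alpha
i=3: L=golf R=golf -> agree -> golf
i=4: L=hotel=BASE, R=echo -> take RIGHT -> echo
i=5: L=kilo, R=echo=BASE -> take LEFT -> kilo
Conflict count: 0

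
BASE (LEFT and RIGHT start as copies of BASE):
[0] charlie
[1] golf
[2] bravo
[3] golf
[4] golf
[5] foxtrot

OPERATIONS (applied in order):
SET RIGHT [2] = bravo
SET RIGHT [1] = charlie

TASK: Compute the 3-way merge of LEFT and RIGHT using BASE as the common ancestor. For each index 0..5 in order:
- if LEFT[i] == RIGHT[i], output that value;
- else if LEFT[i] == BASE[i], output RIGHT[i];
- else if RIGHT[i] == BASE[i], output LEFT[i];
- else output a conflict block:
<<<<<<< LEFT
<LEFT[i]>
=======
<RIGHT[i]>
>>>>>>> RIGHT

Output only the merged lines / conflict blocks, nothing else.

Final LEFT:  [charlie, golf, bravo, golf, golf, foxtrot]
Final RIGHT: [charlie, charlie, bravo, golf, golf, foxtrot]
i=0: L=charlie R=charlie -> agree -> charlie
i=1: L=golf=BASE, R=charlie -> take RIGHT -> charlie
i=2: L=bravo R=bravo -> agree -> bravo
i=3: L=golf R=golf -> agree -> golf
i=4: L=golf R=golf -> agree -> golf
i=5: L=foxtrot R=foxtrot -> agree -> foxtrot

Answer: charlie
charlie
bravo
golf
golf
foxtrot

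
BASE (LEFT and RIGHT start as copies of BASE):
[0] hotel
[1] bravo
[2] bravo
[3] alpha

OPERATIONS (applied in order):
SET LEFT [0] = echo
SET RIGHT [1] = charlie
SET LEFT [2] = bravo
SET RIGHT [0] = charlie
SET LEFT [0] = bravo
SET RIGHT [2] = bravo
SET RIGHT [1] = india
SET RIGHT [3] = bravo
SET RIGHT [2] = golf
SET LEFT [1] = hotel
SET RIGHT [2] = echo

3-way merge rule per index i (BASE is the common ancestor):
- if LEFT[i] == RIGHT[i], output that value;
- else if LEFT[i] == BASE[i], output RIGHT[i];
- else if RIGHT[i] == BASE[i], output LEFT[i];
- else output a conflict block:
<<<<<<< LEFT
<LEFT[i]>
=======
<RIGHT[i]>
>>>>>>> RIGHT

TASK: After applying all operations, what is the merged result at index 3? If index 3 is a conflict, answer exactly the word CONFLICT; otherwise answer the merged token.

Final LEFT:  [bravo, hotel, bravo, alpha]
Final RIGHT: [charlie, india, echo, bravo]
i=0: BASE=hotel L=bravo R=charlie all differ -> CONFLICT
i=1: BASE=bravo L=hotel R=india all differ -> CONFLICT
i=2: L=bravo=BASE, R=echo -> take RIGHT -> echo
i=3: L=alpha=BASE, R=bravo -> take RIGHT -> bravo
Index 3 -> bravo

Answer: bravo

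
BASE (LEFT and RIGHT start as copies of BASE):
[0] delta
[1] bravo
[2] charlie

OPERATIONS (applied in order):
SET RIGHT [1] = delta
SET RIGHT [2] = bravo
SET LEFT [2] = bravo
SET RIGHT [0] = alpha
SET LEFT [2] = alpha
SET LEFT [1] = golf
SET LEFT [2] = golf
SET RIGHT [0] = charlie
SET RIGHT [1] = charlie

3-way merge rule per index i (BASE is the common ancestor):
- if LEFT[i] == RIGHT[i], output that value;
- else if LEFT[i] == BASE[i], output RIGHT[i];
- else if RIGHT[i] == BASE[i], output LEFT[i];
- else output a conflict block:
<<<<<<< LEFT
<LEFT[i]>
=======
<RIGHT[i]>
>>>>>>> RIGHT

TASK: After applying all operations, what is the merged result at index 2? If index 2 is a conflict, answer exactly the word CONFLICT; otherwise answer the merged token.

Answer: CONFLICT

Derivation:
Final LEFT:  [delta, golf, golf]
Final RIGHT: [charlie, charlie, bravo]
i=0: L=delta=BASE, R=charlie -> take RIGHT -> charlie
i=1: BASE=bravo L=golf R=charlie all differ -> CONFLICT
i=2: BASE=charlie L=golf R=bravo all differ -> CONFLICT
Index 2 -> CONFLICT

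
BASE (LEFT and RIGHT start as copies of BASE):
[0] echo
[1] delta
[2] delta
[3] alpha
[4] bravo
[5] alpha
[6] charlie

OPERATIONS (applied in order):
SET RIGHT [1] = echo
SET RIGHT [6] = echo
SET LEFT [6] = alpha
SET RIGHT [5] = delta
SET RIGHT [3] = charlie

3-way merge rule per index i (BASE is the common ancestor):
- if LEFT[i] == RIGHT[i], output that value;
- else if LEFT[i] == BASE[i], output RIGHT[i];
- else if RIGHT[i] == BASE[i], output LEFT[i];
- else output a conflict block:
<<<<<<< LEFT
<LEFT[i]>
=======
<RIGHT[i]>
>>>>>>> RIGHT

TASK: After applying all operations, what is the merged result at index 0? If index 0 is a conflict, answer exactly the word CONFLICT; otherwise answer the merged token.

Answer: echo

Derivation:
Final LEFT:  [echo, delta, delta, alpha, bravo, alpha, alpha]
Final RIGHT: [echo, echo, delta, charlie, bravo, delta, echo]
i=0: L=echo R=echo -> agree -> echo
i=1: L=delta=BASE, R=echo -> take RIGHT -> echo
i=2: L=delta R=delta -> agree -> delta
i=3: L=alpha=BASE, R=charlie -> take RIGHT -> charlie
i=4: L=bravo R=bravo -> agree -> bravo
i=5: L=alpha=BASE, R=delta -> take RIGHT -> delta
i=6: BASE=charlie L=alpha R=echo all differ -> CONFLICT
Index 0 -> echo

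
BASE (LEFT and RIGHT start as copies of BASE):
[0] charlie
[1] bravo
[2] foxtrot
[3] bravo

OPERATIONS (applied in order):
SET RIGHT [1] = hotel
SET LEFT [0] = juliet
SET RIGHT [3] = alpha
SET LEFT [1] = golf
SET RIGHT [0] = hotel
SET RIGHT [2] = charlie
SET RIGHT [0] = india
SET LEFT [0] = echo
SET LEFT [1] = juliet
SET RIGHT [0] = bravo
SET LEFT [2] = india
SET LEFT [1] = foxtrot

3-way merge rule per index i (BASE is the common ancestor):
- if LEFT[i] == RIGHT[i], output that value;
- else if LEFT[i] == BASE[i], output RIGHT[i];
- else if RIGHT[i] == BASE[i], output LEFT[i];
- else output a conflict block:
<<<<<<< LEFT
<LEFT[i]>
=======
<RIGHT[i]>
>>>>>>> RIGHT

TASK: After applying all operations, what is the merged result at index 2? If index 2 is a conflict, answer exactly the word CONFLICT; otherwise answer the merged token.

Final LEFT:  [echo, foxtrot, india, bravo]
Final RIGHT: [bravo, hotel, charlie, alpha]
i=0: BASE=charlie L=echo R=bravo all differ -> CONFLICT
i=1: BASE=bravo L=foxtrot R=hotel all differ -> CONFLICT
i=2: BASE=foxtrot L=india R=charlie all differ -> CONFLICT
i=3: L=bravo=BASE, R=alpha -> take RIGHT -> alpha
Index 2 -> CONFLICT

Answer: CONFLICT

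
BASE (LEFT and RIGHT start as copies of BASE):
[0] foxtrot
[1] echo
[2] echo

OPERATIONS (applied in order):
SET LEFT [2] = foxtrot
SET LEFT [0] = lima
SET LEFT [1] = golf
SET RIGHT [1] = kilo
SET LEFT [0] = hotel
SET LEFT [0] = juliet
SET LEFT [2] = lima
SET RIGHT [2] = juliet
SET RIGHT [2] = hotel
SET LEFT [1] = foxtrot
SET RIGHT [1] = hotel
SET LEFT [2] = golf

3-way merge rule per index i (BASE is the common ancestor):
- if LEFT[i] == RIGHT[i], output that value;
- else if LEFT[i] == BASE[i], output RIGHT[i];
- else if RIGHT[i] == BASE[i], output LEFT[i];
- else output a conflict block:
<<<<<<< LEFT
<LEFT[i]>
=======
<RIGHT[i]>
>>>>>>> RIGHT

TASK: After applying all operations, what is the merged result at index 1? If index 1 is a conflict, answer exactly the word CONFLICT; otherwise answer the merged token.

Final LEFT:  [juliet, foxtrot, golf]
Final RIGHT: [foxtrot, hotel, hotel]
i=0: L=juliet, R=foxtrot=BASE -> take LEFT -> juliet
i=1: BASE=echo L=foxtrot R=hotel all differ -> CONFLICT
i=2: BASE=echo L=golf R=hotel all differ -> CONFLICT
Index 1 -> CONFLICT

Answer: CONFLICT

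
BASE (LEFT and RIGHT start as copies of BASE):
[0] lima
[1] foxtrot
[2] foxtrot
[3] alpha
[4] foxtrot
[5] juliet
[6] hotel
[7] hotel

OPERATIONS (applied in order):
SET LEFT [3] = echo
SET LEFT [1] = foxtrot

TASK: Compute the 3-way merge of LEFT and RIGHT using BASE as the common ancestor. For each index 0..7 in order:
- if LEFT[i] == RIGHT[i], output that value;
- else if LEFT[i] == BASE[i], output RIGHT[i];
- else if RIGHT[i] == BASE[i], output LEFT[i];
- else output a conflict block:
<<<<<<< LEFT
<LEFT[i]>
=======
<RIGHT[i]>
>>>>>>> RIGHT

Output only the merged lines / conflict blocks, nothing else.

Final LEFT:  [lima, foxtrot, foxtrot, echo, foxtrot, juliet, hotel, hotel]
Final RIGHT: [lima, foxtrot, foxtrot, alpha, foxtrot, juliet, hotel, hotel]
i=0: L=lima R=lima -> agree -> lima
i=1: L=foxtrot R=foxtrot -> agree -> foxtrot
i=2: L=foxtrot R=foxtrot -> agree -> foxtrot
i=3: L=echo, R=alpha=BASE -> take LEFT -> echo
i=4: L=foxtrot R=foxtrot -> agree -> foxtrot
i=5: L=juliet R=juliet -> agree -> juliet
i=6: L=hotel R=hotel -> agree -> hotel
i=7: L=hotel R=hotel -> agree -> hotel

Answer: lima
foxtrot
foxtrot
echo
foxtrot
juliet
hotel
hotel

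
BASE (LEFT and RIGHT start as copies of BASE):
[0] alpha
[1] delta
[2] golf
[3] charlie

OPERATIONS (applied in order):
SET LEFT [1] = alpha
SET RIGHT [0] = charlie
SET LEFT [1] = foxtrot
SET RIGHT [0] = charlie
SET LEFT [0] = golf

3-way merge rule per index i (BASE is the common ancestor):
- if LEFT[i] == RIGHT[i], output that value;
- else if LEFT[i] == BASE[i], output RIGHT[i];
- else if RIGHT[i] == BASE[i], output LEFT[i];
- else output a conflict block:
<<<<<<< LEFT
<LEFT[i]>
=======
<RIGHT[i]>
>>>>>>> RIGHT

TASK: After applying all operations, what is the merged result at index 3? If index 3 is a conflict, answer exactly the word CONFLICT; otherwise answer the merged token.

Final LEFT:  [golf, foxtrot, golf, charlie]
Final RIGHT: [charlie, delta, golf, charlie]
i=0: BASE=alpha L=golf R=charlie all differ -> CONFLICT
i=1: L=foxtrot, R=delta=BASE -> take LEFT -> foxtrot
i=2: L=golf R=golf -> agree -> golf
i=3: L=charlie R=charlie -> agree -> charlie
Index 3 -> charlie

Answer: charlie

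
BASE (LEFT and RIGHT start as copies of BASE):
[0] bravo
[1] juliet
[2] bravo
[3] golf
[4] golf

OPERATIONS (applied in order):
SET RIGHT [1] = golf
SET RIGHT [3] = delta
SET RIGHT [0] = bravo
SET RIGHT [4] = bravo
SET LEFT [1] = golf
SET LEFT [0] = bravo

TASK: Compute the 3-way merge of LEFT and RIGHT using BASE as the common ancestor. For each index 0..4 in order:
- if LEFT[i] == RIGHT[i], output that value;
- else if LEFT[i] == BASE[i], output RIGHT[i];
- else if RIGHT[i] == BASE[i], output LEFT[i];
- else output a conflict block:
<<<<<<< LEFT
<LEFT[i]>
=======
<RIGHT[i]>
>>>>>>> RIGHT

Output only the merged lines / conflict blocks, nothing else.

Final LEFT:  [bravo, golf, bravo, golf, golf]
Final RIGHT: [bravo, golf, bravo, delta, bravo]
i=0: L=bravo R=bravo -> agree -> bravo
i=1: L=golf R=golf -> agree -> golf
i=2: L=bravo R=bravo -> agree -> bravo
i=3: L=golf=BASE, R=delta -> take RIGHT -> delta
i=4: L=golf=BASE, R=bravo -> take RIGHT -> bravo

Answer: bravo
golf
bravo
delta
bravo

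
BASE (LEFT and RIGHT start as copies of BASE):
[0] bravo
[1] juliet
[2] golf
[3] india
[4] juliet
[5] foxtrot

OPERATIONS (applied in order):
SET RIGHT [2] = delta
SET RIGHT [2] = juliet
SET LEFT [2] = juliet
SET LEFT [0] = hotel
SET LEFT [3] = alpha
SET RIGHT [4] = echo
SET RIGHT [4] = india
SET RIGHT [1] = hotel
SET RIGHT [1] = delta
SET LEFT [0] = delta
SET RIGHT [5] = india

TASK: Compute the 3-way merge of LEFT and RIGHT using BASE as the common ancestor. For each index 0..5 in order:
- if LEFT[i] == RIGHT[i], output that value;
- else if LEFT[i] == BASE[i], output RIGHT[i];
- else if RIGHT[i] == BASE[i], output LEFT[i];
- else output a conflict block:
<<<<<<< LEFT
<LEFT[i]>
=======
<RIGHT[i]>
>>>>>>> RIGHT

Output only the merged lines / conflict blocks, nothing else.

Final LEFT:  [delta, juliet, juliet, alpha, juliet, foxtrot]
Final RIGHT: [bravo, delta, juliet, india, india, india]
i=0: L=delta, R=bravo=BASE -> take LEFT -> delta
i=1: L=juliet=BASE, R=delta -> take RIGHT -> delta
i=2: L=juliet R=juliet -> agree -> juliet
i=3: L=alpha, R=india=BASE -> take LEFT -> alpha
i=4: L=juliet=BASE, R=india -> take RIGHT -> india
i=5: L=foxtrot=BASE, R=india -> take RIGHT -> india

Answer: delta
delta
juliet
alpha
india
india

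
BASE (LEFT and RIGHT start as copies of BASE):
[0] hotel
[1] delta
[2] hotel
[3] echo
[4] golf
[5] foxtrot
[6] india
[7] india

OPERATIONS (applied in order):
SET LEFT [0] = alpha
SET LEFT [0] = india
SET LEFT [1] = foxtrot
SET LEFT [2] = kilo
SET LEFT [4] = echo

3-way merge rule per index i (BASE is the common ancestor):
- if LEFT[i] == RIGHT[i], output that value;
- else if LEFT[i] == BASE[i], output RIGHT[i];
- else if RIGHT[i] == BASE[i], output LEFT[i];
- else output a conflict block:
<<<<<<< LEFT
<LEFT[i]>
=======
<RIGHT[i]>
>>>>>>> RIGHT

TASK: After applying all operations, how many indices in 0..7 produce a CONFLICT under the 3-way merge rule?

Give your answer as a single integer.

Answer: 0

Derivation:
Final LEFT:  [india, foxtrot, kilo, echo, echo, foxtrot, india, india]
Final RIGHT: [hotel, delta, hotel, echo, golf, foxtrot, india, india]
i=0: L=india, R=hotel=BASE -> take LEFT -> india
i=1: L=foxtrot, R=delta=BASE -> take LEFT -> foxtrot
i=2: L=kilo, R=hotel=BASE -> take LEFT -> kilo
i=3: L=echo R=echo -> agree -> echo
i=4: L=echo, R=golf=BASE -> take LEFT -> echo
i=5: L=foxtrot R=foxtrot -> agree -> foxtrot
i=6: L=india R=india -> agree -> india
i=7: L=india R=india -> agree -> india
Conflict count: 0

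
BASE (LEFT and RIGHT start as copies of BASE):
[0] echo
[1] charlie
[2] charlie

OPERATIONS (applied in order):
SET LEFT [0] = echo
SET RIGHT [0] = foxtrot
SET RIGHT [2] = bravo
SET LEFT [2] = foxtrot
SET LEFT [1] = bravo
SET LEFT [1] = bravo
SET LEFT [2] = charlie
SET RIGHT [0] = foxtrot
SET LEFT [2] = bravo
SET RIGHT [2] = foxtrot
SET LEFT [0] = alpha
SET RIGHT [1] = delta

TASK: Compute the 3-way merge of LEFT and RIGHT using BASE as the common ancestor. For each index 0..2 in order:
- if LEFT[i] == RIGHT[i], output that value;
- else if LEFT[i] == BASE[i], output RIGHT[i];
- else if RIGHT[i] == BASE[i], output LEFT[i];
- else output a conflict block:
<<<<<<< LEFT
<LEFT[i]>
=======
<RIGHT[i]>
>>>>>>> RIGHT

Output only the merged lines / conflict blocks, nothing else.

Answer: <<<<<<< LEFT
alpha
=======
foxtrot
>>>>>>> RIGHT
<<<<<<< LEFT
bravo
=======
delta
>>>>>>> RIGHT
<<<<<<< LEFT
bravo
=======
foxtrot
>>>>>>> RIGHT

Derivation:
Final LEFT:  [alpha, bravo, bravo]
Final RIGHT: [foxtrot, delta, foxtrot]
i=0: BASE=echo L=alpha R=foxtrot all differ -> CONFLICT
i=1: BASE=charlie L=bravo R=delta all differ -> CONFLICT
i=2: BASE=charlie L=bravo R=foxtrot all differ -> CONFLICT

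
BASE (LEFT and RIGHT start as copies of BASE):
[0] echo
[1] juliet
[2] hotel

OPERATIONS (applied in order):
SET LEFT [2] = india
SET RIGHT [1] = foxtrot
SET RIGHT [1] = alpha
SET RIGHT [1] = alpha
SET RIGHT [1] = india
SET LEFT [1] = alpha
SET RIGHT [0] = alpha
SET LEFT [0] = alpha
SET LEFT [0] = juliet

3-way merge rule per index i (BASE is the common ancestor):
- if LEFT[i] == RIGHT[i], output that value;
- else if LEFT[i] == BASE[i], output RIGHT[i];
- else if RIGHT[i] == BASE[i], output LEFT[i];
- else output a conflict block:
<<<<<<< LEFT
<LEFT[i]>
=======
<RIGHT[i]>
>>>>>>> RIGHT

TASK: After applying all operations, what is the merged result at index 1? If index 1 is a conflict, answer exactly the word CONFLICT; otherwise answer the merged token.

Answer: CONFLICT

Derivation:
Final LEFT:  [juliet, alpha, india]
Final RIGHT: [alpha, india, hotel]
i=0: BASE=echo L=juliet R=alpha all differ -> CONFLICT
i=1: BASE=juliet L=alpha R=india all differ -> CONFLICT
i=2: L=india, R=hotel=BASE -> take LEFT -> india
Index 1 -> CONFLICT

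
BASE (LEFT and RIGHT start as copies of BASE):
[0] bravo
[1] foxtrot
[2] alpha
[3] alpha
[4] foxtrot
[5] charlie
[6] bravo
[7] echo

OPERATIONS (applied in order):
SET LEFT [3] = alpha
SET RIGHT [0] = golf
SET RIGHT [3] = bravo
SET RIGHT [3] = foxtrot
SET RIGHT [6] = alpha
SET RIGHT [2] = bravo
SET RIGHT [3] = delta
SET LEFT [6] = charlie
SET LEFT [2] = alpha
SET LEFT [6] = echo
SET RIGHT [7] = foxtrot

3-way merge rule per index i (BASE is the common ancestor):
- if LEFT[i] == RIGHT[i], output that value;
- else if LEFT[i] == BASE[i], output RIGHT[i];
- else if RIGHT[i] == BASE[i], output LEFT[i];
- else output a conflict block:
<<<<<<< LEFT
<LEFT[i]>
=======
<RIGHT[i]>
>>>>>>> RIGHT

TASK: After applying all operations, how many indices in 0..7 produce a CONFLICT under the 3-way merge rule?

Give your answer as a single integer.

Answer: 1

Derivation:
Final LEFT:  [bravo, foxtrot, alpha, alpha, foxtrot, charlie, echo, echo]
Final RIGHT: [golf, foxtrot, bravo, delta, foxtrot, charlie, alpha, foxtrot]
i=0: L=bravo=BASE, R=golf -> take RIGHT -> golf
i=1: L=foxtrot R=foxtrot -> agree -> foxtrot
i=2: L=alpha=BASE, R=bravo -> take RIGHT -> bravo
i=3: L=alpha=BASE, R=delta -> take RIGHT -> delta
i=4: L=foxtrot R=foxtrot -> agree -> foxtrot
i=5: L=charlie R=charlie -> agree -> charlie
i=6: BASE=bravo L=echo R=alpha all differ -> CONFLICT
i=7: L=echo=BASE, R=foxtrot -> take RIGHT -> foxtrot
Conflict count: 1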